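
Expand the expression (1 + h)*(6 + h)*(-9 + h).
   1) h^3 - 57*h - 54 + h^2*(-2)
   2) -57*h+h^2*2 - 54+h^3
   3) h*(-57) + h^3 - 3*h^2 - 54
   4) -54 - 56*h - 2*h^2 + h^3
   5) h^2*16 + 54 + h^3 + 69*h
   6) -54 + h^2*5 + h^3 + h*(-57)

Expanding (1 + h)*(6 + h)*(-9 + h):
= h^3 - 57*h - 54 + h^2*(-2)
1) h^3 - 57*h - 54 + h^2*(-2)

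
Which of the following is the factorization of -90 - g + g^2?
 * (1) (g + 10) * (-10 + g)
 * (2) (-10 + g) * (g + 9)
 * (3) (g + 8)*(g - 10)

We need to factor -90 - g + g^2.
The factored form is (-10 + g) * (g + 9).
2) (-10 + g) * (g + 9)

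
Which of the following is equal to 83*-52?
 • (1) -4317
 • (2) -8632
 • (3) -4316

83 * -52 = -4316
3) -4316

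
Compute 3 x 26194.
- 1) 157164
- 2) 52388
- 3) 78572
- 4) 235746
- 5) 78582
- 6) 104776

3 * 26194 = 78582
5) 78582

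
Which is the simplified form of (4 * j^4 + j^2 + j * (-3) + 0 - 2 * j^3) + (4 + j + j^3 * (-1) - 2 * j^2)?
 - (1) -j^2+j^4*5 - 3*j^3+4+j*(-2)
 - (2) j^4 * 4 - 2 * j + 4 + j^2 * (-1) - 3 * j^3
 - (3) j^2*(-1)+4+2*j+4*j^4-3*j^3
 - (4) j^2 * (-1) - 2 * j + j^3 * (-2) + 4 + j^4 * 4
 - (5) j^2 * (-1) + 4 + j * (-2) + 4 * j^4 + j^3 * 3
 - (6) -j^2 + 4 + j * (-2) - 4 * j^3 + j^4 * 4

Adding the polynomials and combining like terms:
(4*j^4 + j^2 + j*(-3) + 0 - 2*j^3) + (4 + j + j^3*(-1) - 2*j^2)
= j^4 * 4 - 2 * j + 4 + j^2 * (-1) - 3 * j^3
2) j^4 * 4 - 2 * j + 4 + j^2 * (-1) - 3 * j^3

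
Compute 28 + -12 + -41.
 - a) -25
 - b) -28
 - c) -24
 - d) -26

First: 28 + -12 = 16
Then: 16 + -41 = -25
a) -25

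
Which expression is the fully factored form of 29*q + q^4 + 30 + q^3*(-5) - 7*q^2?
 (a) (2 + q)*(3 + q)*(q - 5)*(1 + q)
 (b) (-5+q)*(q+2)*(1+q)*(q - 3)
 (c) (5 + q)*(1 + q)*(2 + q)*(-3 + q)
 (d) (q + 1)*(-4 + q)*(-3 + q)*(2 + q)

We need to factor 29*q + q^4 + 30 + q^3*(-5) - 7*q^2.
The factored form is (-5+q)*(q+2)*(1+q)*(q - 3).
b) (-5+q)*(q+2)*(1+q)*(q - 3)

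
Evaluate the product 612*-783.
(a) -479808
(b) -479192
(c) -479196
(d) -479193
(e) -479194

612 * -783 = -479196
c) -479196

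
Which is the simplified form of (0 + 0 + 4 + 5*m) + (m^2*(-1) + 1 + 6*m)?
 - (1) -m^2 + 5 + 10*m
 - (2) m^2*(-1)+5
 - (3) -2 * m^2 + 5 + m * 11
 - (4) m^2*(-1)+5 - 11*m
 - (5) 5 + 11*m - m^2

Adding the polynomials and combining like terms:
(0 + 0 + 4 + 5*m) + (m^2*(-1) + 1 + 6*m)
= 5 + 11*m - m^2
5) 5 + 11*m - m^2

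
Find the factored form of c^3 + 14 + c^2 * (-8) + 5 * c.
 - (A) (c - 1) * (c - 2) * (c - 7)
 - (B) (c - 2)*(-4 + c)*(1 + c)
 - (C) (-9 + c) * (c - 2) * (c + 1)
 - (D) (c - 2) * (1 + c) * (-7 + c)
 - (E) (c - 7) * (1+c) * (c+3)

We need to factor c^3 + 14 + c^2 * (-8) + 5 * c.
The factored form is (c - 2) * (1 + c) * (-7 + c).
D) (c - 2) * (1 + c) * (-7 + c)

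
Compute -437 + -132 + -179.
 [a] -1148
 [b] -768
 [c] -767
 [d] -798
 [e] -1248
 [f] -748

First: -437 + -132 = -569
Then: -569 + -179 = -748
f) -748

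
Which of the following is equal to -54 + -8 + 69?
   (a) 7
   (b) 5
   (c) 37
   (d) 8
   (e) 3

First: -54 + -8 = -62
Then: -62 + 69 = 7
a) 7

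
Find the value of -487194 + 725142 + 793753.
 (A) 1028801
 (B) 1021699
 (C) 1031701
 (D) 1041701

First: -487194 + 725142 = 237948
Then: 237948 + 793753 = 1031701
C) 1031701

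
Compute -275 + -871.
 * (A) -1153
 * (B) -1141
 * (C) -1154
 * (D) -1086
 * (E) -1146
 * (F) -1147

-275 + -871 = -1146
E) -1146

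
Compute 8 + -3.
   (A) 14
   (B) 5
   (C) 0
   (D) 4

8 + -3 = 5
B) 5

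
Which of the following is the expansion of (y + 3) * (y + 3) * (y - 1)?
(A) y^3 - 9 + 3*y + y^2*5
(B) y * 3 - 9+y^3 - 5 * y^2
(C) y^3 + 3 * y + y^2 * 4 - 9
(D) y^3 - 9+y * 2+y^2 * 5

Expanding (y + 3) * (y + 3) * (y - 1):
= y^3 - 9 + 3*y + y^2*5
A) y^3 - 9 + 3*y + y^2*5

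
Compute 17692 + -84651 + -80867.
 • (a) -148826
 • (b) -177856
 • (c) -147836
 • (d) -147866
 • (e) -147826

First: 17692 + -84651 = -66959
Then: -66959 + -80867 = -147826
e) -147826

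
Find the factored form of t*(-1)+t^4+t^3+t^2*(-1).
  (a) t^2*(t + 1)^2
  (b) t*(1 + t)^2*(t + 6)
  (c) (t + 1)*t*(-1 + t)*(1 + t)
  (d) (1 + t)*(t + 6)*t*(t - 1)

We need to factor t*(-1)+t^4+t^3+t^2*(-1).
The factored form is (t + 1)*t*(-1 + t)*(1 + t).
c) (t + 1)*t*(-1 + t)*(1 + t)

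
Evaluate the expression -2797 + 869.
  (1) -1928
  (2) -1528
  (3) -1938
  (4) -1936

-2797 + 869 = -1928
1) -1928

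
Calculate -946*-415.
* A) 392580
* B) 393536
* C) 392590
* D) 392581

-946 * -415 = 392590
C) 392590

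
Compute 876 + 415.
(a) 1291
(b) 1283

876 + 415 = 1291
a) 1291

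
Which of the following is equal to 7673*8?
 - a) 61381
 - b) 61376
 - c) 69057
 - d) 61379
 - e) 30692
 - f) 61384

7673 * 8 = 61384
f) 61384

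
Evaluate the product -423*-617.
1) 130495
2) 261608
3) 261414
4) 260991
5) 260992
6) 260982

-423 * -617 = 260991
4) 260991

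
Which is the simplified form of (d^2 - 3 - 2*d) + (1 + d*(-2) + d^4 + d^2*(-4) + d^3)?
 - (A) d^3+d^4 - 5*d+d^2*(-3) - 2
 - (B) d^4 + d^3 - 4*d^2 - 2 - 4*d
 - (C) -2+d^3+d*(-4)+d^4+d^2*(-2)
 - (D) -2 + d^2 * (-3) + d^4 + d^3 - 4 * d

Adding the polynomials and combining like terms:
(d^2 - 3 - 2*d) + (1 + d*(-2) + d^4 + d^2*(-4) + d^3)
= -2 + d^2 * (-3) + d^4 + d^3 - 4 * d
D) -2 + d^2 * (-3) + d^4 + d^3 - 4 * d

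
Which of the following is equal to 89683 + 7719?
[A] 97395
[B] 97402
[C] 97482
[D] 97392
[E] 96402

89683 + 7719 = 97402
B) 97402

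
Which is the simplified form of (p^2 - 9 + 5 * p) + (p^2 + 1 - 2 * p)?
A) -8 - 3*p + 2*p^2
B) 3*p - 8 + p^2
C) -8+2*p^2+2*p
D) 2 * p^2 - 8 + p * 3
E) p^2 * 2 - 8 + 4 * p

Adding the polynomials and combining like terms:
(p^2 - 9 + 5*p) + (p^2 + 1 - 2*p)
= 2 * p^2 - 8 + p * 3
D) 2 * p^2 - 8 + p * 3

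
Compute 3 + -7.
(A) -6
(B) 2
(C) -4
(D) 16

3 + -7 = -4
C) -4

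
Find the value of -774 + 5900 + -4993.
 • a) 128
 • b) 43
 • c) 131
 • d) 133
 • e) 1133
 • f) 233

First: -774 + 5900 = 5126
Then: 5126 + -4993 = 133
d) 133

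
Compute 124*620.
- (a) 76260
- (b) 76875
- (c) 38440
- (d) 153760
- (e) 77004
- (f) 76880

124 * 620 = 76880
f) 76880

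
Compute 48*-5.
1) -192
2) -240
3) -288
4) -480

48 * -5 = -240
2) -240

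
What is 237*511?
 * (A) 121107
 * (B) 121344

237 * 511 = 121107
A) 121107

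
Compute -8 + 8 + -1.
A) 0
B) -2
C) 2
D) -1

First: -8 + 8 = 0
Then: 0 + -1 = -1
D) -1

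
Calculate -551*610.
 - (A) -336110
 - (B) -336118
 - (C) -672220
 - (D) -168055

-551 * 610 = -336110
A) -336110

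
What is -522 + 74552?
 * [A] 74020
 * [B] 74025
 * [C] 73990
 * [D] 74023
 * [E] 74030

-522 + 74552 = 74030
E) 74030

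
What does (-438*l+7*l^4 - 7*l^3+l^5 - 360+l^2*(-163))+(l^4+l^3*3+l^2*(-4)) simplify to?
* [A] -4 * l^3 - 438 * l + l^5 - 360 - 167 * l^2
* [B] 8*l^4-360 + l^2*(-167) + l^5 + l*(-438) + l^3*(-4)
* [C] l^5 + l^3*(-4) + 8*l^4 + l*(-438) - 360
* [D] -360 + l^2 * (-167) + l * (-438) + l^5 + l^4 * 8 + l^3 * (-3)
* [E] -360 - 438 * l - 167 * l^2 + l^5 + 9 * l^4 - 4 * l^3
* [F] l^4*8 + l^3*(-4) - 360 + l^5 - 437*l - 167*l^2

Adding the polynomials and combining like terms:
(-438*l + 7*l^4 - 7*l^3 + l^5 - 360 + l^2*(-163)) + (l^4 + l^3*3 + l^2*(-4))
= 8*l^4-360 + l^2*(-167) + l^5 + l*(-438) + l^3*(-4)
B) 8*l^4-360 + l^2*(-167) + l^5 + l*(-438) + l^3*(-4)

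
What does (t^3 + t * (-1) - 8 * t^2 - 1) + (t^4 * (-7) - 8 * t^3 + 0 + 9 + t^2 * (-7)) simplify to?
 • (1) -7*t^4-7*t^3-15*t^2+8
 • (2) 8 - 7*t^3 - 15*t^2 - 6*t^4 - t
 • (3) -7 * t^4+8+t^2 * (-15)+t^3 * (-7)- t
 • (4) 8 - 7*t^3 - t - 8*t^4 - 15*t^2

Adding the polynomials and combining like terms:
(t^3 + t*(-1) - 8*t^2 - 1) + (t^4*(-7) - 8*t^3 + 0 + 9 + t^2*(-7))
= -7 * t^4+8+t^2 * (-15)+t^3 * (-7)- t
3) -7 * t^4+8+t^2 * (-15)+t^3 * (-7)- t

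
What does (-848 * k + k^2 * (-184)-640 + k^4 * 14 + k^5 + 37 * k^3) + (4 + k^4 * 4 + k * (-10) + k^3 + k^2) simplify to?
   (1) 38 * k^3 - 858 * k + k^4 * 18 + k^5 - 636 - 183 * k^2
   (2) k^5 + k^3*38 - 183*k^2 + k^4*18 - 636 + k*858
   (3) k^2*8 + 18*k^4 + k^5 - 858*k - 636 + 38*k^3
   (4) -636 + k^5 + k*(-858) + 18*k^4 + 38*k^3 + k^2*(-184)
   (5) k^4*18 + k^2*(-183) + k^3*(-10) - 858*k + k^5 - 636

Adding the polynomials and combining like terms:
(-848*k + k^2*(-184) - 640 + k^4*14 + k^5 + 37*k^3) + (4 + k^4*4 + k*(-10) + k^3 + k^2)
= 38 * k^3 - 858 * k + k^4 * 18 + k^5 - 636 - 183 * k^2
1) 38 * k^3 - 858 * k + k^4 * 18 + k^5 - 636 - 183 * k^2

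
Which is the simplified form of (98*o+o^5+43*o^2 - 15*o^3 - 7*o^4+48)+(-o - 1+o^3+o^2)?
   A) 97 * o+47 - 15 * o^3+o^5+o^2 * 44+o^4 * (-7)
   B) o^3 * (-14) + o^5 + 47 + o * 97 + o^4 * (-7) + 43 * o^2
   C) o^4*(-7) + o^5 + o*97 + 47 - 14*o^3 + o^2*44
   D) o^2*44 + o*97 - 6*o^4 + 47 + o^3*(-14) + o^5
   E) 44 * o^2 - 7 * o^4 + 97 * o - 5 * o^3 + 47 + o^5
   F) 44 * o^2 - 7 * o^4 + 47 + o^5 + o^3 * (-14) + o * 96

Adding the polynomials and combining like terms:
(98*o + o^5 + 43*o^2 - 15*o^3 - 7*o^4 + 48) + (-o - 1 + o^3 + o^2)
= o^4*(-7) + o^5 + o*97 + 47 - 14*o^3 + o^2*44
C) o^4*(-7) + o^5 + o*97 + 47 - 14*o^3 + o^2*44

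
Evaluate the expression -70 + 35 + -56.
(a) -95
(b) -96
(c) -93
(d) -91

First: -70 + 35 = -35
Then: -35 + -56 = -91
d) -91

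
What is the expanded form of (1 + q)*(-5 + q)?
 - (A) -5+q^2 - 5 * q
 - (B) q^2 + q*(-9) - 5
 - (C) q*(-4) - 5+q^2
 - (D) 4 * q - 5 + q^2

Expanding (1 + q)*(-5 + q):
= q*(-4) - 5+q^2
C) q*(-4) - 5+q^2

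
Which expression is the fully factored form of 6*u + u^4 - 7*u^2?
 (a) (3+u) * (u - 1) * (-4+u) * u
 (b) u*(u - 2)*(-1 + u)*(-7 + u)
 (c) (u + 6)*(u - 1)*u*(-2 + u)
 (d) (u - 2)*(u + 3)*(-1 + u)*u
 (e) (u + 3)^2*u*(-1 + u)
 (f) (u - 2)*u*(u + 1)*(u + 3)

We need to factor 6*u + u^4 - 7*u^2.
The factored form is (u - 2)*(u + 3)*(-1 + u)*u.
d) (u - 2)*(u + 3)*(-1 + u)*u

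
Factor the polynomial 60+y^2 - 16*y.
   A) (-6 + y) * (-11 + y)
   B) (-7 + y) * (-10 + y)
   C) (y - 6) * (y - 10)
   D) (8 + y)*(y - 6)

We need to factor 60+y^2 - 16*y.
The factored form is (y - 6) * (y - 10).
C) (y - 6) * (y - 10)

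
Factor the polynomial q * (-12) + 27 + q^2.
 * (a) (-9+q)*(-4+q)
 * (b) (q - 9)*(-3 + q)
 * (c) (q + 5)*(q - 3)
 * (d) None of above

We need to factor q * (-12) + 27 + q^2.
The factored form is (q - 9)*(-3 + q).
b) (q - 9)*(-3 + q)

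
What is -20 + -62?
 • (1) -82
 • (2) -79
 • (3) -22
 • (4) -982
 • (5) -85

-20 + -62 = -82
1) -82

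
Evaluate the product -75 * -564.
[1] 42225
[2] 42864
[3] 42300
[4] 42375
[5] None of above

-75 * -564 = 42300
3) 42300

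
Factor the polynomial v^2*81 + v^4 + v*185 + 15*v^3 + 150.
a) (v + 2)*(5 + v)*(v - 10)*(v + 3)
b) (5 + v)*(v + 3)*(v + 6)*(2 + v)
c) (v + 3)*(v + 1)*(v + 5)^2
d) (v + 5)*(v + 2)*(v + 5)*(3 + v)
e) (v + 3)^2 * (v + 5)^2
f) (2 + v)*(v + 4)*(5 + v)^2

We need to factor v^2*81 + v^4 + v*185 + 15*v^3 + 150.
The factored form is (v + 5)*(v + 2)*(v + 5)*(3 + v).
d) (v + 5)*(v + 2)*(v + 5)*(3 + v)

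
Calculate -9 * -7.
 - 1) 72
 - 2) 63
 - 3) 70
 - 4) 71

-9 * -7 = 63
2) 63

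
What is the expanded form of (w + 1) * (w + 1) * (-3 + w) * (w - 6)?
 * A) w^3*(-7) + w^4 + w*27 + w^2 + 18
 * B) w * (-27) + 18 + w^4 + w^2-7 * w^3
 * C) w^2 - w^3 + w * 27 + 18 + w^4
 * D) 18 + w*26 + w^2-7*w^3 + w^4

Expanding (w + 1) * (w + 1) * (-3 + w) * (w - 6):
= w^3*(-7) + w^4 + w*27 + w^2 + 18
A) w^3*(-7) + w^4 + w*27 + w^2 + 18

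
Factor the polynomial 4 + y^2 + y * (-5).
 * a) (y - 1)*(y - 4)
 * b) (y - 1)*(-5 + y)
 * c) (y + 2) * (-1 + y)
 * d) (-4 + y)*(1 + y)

We need to factor 4 + y^2 + y * (-5).
The factored form is (y - 1)*(y - 4).
a) (y - 1)*(y - 4)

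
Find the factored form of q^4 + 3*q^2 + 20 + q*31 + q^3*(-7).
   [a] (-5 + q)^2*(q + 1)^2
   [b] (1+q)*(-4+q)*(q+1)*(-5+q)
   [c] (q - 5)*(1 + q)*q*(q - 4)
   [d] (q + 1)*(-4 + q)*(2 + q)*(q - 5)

We need to factor q^4 + 3*q^2 + 20 + q*31 + q^3*(-7).
The factored form is (1+q)*(-4+q)*(q+1)*(-5+q).
b) (1+q)*(-4+q)*(q+1)*(-5+q)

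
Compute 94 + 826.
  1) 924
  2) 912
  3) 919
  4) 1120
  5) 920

94 + 826 = 920
5) 920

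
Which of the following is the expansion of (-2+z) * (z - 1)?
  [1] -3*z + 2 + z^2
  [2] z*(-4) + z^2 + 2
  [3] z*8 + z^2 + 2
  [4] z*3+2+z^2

Expanding (-2+z) * (z - 1):
= -3*z + 2 + z^2
1) -3*z + 2 + z^2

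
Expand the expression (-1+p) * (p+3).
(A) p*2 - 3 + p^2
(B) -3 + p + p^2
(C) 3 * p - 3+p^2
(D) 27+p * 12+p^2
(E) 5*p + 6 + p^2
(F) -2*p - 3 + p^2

Expanding (-1+p) * (p+3):
= p*2 - 3 + p^2
A) p*2 - 3 + p^2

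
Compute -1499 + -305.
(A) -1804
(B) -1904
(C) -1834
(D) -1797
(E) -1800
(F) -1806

-1499 + -305 = -1804
A) -1804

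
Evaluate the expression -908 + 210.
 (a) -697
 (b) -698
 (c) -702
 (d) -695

-908 + 210 = -698
b) -698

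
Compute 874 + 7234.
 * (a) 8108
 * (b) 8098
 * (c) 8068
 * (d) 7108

874 + 7234 = 8108
a) 8108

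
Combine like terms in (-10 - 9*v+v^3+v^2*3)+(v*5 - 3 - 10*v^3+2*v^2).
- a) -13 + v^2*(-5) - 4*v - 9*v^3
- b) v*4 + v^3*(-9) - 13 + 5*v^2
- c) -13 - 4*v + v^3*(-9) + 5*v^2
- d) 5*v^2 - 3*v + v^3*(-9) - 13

Adding the polynomials and combining like terms:
(-10 - 9*v + v^3 + v^2*3) + (v*5 - 3 - 10*v^3 + 2*v^2)
= -13 - 4*v + v^3*(-9) + 5*v^2
c) -13 - 4*v + v^3*(-9) + 5*v^2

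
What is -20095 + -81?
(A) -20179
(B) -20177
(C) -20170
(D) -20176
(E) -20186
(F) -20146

-20095 + -81 = -20176
D) -20176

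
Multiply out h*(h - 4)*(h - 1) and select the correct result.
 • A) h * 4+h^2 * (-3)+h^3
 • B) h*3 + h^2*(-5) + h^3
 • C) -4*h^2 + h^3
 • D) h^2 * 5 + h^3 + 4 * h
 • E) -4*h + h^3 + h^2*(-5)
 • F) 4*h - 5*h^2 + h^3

Expanding h*(h - 4)*(h - 1):
= 4*h - 5*h^2 + h^3
F) 4*h - 5*h^2 + h^3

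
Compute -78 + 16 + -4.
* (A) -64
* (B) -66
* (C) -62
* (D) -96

First: -78 + 16 = -62
Then: -62 + -4 = -66
B) -66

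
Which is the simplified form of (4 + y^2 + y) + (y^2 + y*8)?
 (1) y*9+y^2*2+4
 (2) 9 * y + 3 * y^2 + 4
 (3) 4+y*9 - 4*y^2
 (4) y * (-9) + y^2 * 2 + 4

Adding the polynomials and combining like terms:
(4 + y^2 + y) + (y^2 + y*8)
= y*9+y^2*2+4
1) y*9+y^2*2+4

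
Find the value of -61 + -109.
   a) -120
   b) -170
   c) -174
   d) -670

-61 + -109 = -170
b) -170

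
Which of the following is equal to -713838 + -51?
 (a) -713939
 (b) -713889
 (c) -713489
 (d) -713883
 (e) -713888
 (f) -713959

-713838 + -51 = -713889
b) -713889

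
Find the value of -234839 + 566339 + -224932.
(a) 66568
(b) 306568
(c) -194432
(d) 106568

First: -234839 + 566339 = 331500
Then: 331500 + -224932 = 106568
d) 106568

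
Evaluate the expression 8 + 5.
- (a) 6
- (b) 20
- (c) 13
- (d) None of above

8 + 5 = 13
c) 13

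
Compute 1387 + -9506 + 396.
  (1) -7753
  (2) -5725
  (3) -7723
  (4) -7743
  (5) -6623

First: 1387 + -9506 = -8119
Then: -8119 + 396 = -7723
3) -7723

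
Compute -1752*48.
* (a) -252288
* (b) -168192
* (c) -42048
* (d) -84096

-1752 * 48 = -84096
d) -84096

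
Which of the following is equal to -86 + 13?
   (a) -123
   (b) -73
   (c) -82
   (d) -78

-86 + 13 = -73
b) -73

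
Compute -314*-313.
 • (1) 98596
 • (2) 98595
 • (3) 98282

-314 * -313 = 98282
3) 98282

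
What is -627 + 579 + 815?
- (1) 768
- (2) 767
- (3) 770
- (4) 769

First: -627 + 579 = -48
Then: -48 + 815 = 767
2) 767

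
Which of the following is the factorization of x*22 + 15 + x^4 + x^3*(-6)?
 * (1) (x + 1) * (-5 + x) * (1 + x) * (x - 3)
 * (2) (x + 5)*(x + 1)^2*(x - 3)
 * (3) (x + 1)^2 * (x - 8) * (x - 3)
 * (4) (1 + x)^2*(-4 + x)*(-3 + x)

We need to factor x*22 + 15 + x^4 + x^3*(-6).
The factored form is (x + 1) * (-5 + x) * (1 + x) * (x - 3).
1) (x + 1) * (-5 + x) * (1 + x) * (x - 3)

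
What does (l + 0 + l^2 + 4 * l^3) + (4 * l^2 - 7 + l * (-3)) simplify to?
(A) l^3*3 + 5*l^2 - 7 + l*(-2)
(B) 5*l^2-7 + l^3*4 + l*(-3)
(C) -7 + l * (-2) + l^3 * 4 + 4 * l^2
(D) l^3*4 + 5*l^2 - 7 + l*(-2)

Adding the polynomials and combining like terms:
(l + 0 + l^2 + 4*l^3) + (4*l^2 - 7 + l*(-3))
= l^3*4 + 5*l^2 - 7 + l*(-2)
D) l^3*4 + 5*l^2 - 7 + l*(-2)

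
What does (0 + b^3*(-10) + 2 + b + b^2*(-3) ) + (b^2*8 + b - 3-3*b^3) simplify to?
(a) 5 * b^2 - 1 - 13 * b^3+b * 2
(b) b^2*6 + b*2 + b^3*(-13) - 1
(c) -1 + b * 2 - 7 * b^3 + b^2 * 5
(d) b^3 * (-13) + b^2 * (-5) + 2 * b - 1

Adding the polynomials and combining like terms:
(0 + b^3*(-10) + 2 + b + b^2*(-3)) + (b^2*8 + b - 3 - 3*b^3)
= 5 * b^2 - 1 - 13 * b^3+b * 2
a) 5 * b^2 - 1 - 13 * b^3+b * 2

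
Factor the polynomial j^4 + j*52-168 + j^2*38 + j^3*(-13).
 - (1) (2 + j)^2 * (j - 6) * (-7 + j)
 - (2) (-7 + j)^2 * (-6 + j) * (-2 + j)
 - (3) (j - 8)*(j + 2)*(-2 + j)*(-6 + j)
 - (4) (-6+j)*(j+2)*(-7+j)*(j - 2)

We need to factor j^4 + j*52-168 + j^2*38 + j^3*(-13).
The factored form is (-6+j)*(j+2)*(-7+j)*(j - 2).
4) (-6+j)*(j+2)*(-7+j)*(j - 2)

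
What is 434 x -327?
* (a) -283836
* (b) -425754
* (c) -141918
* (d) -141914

434 * -327 = -141918
c) -141918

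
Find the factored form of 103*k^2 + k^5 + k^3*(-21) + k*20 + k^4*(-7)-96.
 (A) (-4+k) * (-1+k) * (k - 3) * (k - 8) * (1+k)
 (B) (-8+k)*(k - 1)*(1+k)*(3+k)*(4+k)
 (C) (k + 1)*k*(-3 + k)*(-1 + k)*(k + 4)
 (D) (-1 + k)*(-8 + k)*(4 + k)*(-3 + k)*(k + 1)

We need to factor 103*k^2 + k^5 + k^3*(-21) + k*20 + k^4*(-7)-96.
The factored form is (-1 + k)*(-8 + k)*(4 + k)*(-3 + k)*(k + 1).
D) (-1 + k)*(-8 + k)*(4 + k)*(-3 + k)*(k + 1)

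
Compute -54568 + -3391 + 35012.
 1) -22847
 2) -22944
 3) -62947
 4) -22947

First: -54568 + -3391 = -57959
Then: -57959 + 35012 = -22947
4) -22947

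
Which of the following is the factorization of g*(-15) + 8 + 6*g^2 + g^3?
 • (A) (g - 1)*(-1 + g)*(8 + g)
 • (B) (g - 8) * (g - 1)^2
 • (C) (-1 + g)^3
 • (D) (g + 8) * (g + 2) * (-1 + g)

We need to factor g*(-15) + 8 + 6*g^2 + g^3.
The factored form is (g - 1)*(-1 + g)*(8 + g).
A) (g - 1)*(-1 + g)*(8 + g)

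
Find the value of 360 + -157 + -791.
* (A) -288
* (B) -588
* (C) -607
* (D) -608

First: 360 + -157 = 203
Then: 203 + -791 = -588
B) -588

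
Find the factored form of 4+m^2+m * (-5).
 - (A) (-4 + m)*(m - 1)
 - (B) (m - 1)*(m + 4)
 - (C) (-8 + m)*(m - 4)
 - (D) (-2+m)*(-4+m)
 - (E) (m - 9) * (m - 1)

We need to factor 4+m^2+m * (-5).
The factored form is (-4 + m)*(m - 1).
A) (-4 + m)*(m - 1)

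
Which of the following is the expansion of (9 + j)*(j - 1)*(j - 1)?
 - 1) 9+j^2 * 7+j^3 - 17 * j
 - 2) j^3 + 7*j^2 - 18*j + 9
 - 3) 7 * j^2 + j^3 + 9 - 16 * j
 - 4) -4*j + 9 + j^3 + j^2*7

Expanding (9 + j)*(j - 1)*(j - 1):
= 9+j^2 * 7+j^3 - 17 * j
1) 9+j^2 * 7+j^3 - 17 * j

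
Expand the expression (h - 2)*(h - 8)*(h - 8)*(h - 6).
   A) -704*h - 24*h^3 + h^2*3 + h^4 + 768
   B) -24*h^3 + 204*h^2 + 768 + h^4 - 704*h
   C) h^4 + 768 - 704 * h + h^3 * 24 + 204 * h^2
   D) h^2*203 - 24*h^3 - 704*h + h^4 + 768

Expanding (h - 2)*(h - 8)*(h - 8)*(h - 6):
= -24*h^3 + 204*h^2 + 768 + h^4 - 704*h
B) -24*h^3 + 204*h^2 + 768 + h^4 - 704*h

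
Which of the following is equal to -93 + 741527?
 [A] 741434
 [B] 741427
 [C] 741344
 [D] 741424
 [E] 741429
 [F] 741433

-93 + 741527 = 741434
A) 741434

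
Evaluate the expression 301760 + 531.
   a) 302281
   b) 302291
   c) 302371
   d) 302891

301760 + 531 = 302291
b) 302291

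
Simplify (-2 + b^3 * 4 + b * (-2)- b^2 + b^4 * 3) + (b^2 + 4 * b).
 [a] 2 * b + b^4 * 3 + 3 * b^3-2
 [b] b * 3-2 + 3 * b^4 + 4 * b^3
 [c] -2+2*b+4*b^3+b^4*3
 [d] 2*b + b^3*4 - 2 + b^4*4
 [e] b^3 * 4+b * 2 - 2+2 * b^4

Adding the polynomials and combining like terms:
(-2 + b^3*4 + b*(-2) - b^2 + b^4*3) + (b^2 + 4*b)
= -2+2*b+4*b^3+b^4*3
c) -2+2*b+4*b^3+b^4*3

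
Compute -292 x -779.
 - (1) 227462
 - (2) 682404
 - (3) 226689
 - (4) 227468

-292 * -779 = 227468
4) 227468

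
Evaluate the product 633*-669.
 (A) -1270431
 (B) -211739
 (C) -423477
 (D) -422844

633 * -669 = -423477
C) -423477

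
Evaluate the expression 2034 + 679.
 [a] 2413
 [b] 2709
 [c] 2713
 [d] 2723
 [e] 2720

2034 + 679 = 2713
c) 2713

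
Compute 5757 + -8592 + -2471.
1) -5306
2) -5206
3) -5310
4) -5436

First: 5757 + -8592 = -2835
Then: -2835 + -2471 = -5306
1) -5306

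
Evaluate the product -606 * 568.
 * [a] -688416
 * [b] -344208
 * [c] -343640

-606 * 568 = -344208
b) -344208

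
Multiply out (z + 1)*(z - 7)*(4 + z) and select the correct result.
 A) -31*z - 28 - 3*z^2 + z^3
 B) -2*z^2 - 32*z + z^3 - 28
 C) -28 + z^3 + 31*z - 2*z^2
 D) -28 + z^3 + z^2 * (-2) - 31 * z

Expanding (z + 1)*(z - 7)*(4 + z):
= -28 + z^3 + z^2 * (-2) - 31 * z
D) -28 + z^3 + z^2 * (-2) - 31 * z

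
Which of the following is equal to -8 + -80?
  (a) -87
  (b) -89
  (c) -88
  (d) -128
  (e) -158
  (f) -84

-8 + -80 = -88
c) -88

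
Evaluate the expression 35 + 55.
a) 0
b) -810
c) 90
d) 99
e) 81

35 + 55 = 90
c) 90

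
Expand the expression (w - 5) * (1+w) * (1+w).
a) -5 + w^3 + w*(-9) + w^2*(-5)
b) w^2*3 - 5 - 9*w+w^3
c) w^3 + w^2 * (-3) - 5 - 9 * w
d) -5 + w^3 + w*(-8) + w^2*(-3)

Expanding (w - 5) * (1+w) * (1+w):
= w^3 + w^2 * (-3) - 5 - 9 * w
c) w^3 + w^2 * (-3) - 5 - 9 * w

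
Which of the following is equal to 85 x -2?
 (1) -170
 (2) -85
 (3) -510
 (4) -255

85 * -2 = -170
1) -170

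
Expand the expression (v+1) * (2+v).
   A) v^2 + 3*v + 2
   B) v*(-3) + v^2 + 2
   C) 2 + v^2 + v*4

Expanding (v+1) * (2+v):
= v^2 + 3*v + 2
A) v^2 + 3*v + 2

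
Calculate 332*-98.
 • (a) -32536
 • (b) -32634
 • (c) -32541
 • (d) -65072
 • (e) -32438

332 * -98 = -32536
a) -32536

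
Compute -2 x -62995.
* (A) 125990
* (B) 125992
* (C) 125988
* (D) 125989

-2 * -62995 = 125990
A) 125990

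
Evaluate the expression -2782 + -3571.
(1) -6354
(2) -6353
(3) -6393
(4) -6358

-2782 + -3571 = -6353
2) -6353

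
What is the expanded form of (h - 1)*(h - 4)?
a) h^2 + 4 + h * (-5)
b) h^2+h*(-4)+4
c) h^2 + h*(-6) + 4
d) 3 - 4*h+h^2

Expanding (h - 1)*(h - 4):
= h^2 + 4 + h * (-5)
a) h^2 + 4 + h * (-5)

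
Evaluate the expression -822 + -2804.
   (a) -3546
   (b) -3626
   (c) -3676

-822 + -2804 = -3626
b) -3626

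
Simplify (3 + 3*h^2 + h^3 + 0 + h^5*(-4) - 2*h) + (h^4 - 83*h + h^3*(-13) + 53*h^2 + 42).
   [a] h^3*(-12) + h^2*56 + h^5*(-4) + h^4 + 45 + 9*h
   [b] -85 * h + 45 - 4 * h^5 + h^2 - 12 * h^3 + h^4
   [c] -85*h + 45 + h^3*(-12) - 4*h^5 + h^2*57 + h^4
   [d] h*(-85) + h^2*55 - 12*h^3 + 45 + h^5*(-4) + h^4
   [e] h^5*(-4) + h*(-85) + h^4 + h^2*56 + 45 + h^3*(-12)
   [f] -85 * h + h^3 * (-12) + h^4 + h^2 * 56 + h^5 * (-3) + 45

Adding the polynomials and combining like terms:
(3 + 3*h^2 + h^3 + 0 + h^5*(-4) - 2*h) + (h^4 - 83*h + h^3*(-13) + 53*h^2 + 42)
= h^5*(-4) + h*(-85) + h^4 + h^2*56 + 45 + h^3*(-12)
e) h^5*(-4) + h*(-85) + h^4 + h^2*56 + 45 + h^3*(-12)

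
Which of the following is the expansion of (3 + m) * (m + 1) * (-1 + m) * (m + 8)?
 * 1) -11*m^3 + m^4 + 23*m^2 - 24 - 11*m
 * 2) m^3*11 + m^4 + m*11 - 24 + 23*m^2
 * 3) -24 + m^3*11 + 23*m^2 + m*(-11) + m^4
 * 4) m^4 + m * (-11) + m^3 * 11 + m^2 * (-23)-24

Expanding (3 + m) * (m + 1) * (-1 + m) * (m + 8):
= -24 + m^3*11 + 23*m^2 + m*(-11) + m^4
3) -24 + m^3*11 + 23*m^2 + m*(-11) + m^4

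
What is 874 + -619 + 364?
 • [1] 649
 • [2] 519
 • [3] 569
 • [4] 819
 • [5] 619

First: 874 + -619 = 255
Then: 255 + 364 = 619
5) 619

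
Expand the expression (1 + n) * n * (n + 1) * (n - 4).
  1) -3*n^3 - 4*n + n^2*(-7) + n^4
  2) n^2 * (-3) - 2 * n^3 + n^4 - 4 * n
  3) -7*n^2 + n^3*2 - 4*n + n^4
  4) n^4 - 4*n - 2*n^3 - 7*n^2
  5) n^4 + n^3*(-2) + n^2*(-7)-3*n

Expanding (1 + n) * n * (n + 1) * (n - 4):
= n^4 - 4*n - 2*n^3 - 7*n^2
4) n^4 - 4*n - 2*n^3 - 7*n^2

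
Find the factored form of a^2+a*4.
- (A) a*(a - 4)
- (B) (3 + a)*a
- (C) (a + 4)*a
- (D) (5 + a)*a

We need to factor a^2+a*4.
The factored form is (a + 4)*a.
C) (a + 4)*a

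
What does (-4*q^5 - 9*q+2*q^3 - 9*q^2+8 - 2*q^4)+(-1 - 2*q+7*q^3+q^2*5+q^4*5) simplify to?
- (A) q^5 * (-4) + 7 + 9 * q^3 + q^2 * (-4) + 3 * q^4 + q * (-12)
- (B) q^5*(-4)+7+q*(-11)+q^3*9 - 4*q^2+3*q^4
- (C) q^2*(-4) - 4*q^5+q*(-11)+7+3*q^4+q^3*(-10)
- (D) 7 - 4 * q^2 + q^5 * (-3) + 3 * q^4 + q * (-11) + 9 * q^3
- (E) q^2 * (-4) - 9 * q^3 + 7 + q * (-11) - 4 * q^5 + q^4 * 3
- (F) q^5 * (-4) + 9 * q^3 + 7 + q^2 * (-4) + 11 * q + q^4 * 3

Adding the polynomials and combining like terms:
(-4*q^5 - 9*q + 2*q^3 - 9*q^2 + 8 - 2*q^4) + (-1 - 2*q + 7*q^3 + q^2*5 + q^4*5)
= q^5*(-4)+7+q*(-11)+q^3*9 - 4*q^2+3*q^4
B) q^5*(-4)+7+q*(-11)+q^3*9 - 4*q^2+3*q^4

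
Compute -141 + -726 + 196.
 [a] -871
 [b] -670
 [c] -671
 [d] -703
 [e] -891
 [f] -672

First: -141 + -726 = -867
Then: -867 + 196 = -671
c) -671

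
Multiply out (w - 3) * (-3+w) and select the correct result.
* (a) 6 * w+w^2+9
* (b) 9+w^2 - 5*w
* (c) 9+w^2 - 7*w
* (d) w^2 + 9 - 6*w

Expanding (w - 3) * (-3+w):
= w^2 + 9 - 6*w
d) w^2 + 9 - 6*w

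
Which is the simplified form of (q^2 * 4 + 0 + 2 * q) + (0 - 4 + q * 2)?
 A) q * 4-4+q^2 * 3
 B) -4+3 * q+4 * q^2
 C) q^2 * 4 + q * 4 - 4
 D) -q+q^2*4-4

Adding the polynomials and combining like terms:
(q^2*4 + 0 + 2*q) + (0 - 4 + q*2)
= q^2 * 4 + q * 4 - 4
C) q^2 * 4 + q * 4 - 4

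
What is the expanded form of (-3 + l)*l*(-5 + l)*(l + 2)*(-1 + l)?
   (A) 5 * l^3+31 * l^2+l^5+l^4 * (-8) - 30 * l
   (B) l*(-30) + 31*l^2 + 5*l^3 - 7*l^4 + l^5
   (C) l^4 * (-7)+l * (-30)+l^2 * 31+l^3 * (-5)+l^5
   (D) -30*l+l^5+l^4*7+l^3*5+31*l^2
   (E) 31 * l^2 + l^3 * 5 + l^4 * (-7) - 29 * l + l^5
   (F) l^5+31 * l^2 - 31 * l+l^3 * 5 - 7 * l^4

Expanding (-3 + l)*l*(-5 + l)*(l + 2)*(-1 + l):
= l*(-30) + 31*l^2 + 5*l^3 - 7*l^4 + l^5
B) l*(-30) + 31*l^2 + 5*l^3 - 7*l^4 + l^5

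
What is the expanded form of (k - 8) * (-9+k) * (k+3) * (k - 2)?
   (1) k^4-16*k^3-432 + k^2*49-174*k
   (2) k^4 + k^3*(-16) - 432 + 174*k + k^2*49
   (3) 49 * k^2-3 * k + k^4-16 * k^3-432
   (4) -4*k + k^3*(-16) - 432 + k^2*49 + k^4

Expanding (k - 8) * (-9+k) * (k+3) * (k - 2):
= k^4 + k^3*(-16) - 432 + 174*k + k^2*49
2) k^4 + k^3*(-16) - 432 + 174*k + k^2*49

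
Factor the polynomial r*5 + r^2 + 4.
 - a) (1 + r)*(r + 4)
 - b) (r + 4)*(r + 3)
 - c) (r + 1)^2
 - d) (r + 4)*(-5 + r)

We need to factor r*5 + r^2 + 4.
The factored form is (1 + r)*(r + 4).
a) (1 + r)*(r + 4)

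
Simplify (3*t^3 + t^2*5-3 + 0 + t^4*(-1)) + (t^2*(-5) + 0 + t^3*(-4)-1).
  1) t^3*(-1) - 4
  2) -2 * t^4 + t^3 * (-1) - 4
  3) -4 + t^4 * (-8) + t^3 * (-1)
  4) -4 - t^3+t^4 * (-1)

Adding the polynomials and combining like terms:
(3*t^3 + t^2*5 - 3 + 0 + t^4*(-1)) + (t^2*(-5) + 0 + t^3*(-4) - 1)
= -4 - t^3+t^4 * (-1)
4) -4 - t^3+t^4 * (-1)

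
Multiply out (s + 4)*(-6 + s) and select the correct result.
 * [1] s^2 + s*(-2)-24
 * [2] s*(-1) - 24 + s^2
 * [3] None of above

Expanding (s + 4)*(-6 + s):
= s^2 + s*(-2)-24
1) s^2 + s*(-2)-24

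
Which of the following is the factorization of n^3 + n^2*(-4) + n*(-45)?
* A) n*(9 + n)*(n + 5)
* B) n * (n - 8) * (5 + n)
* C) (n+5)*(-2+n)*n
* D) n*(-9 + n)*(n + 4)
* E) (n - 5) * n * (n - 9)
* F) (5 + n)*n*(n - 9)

We need to factor n^3 + n^2*(-4) + n*(-45).
The factored form is (5 + n)*n*(n - 9).
F) (5 + n)*n*(n - 9)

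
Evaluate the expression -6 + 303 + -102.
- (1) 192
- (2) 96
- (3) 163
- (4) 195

First: -6 + 303 = 297
Then: 297 + -102 = 195
4) 195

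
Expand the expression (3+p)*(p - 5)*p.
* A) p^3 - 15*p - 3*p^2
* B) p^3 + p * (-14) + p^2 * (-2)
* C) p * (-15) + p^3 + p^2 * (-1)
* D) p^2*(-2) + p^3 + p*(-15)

Expanding (3+p)*(p - 5)*p:
= p^2*(-2) + p^3 + p*(-15)
D) p^2*(-2) + p^3 + p*(-15)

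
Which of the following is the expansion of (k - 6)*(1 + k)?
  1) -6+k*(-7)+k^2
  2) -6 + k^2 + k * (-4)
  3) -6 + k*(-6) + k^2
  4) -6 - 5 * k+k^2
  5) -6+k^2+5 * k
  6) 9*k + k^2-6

Expanding (k - 6)*(1 + k):
= -6 - 5 * k+k^2
4) -6 - 5 * k+k^2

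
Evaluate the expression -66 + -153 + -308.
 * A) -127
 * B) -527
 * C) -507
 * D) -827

First: -66 + -153 = -219
Then: -219 + -308 = -527
B) -527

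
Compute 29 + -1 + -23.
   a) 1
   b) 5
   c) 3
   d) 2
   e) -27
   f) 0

First: 29 + -1 = 28
Then: 28 + -23 = 5
b) 5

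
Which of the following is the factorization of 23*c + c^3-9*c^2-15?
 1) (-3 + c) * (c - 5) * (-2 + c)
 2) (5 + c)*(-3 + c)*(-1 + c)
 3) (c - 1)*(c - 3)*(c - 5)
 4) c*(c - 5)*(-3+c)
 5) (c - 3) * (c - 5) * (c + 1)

We need to factor 23*c + c^3-9*c^2-15.
The factored form is (c - 1)*(c - 3)*(c - 5).
3) (c - 1)*(c - 3)*(c - 5)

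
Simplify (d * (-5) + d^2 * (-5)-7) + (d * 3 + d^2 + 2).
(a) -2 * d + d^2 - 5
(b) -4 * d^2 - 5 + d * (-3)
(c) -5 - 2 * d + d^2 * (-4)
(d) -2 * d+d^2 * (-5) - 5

Adding the polynomials and combining like terms:
(d*(-5) + d^2*(-5) - 7) + (d*3 + d^2 + 2)
= -5 - 2 * d + d^2 * (-4)
c) -5 - 2 * d + d^2 * (-4)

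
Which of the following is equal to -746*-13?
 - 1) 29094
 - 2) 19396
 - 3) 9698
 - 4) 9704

-746 * -13 = 9698
3) 9698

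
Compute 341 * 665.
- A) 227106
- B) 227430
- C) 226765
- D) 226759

341 * 665 = 226765
C) 226765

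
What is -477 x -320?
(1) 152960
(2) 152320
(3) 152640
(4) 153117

-477 * -320 = 152640
3) 152640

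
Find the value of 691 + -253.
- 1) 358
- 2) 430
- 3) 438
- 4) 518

691 + -253 = 438
3) 438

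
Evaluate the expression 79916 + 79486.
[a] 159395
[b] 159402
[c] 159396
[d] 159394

79916 + 79486 = 159402
b) 159402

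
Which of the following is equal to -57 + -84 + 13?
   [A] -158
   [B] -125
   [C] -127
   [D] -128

First: -57 + -84 = -141
Then: -141 + 13 = -128
D) -128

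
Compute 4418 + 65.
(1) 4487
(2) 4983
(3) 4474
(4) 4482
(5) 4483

4418 + 65 = 4483
5) 4483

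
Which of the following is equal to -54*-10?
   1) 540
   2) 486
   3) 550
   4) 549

-54 * -10 = 540
1) 540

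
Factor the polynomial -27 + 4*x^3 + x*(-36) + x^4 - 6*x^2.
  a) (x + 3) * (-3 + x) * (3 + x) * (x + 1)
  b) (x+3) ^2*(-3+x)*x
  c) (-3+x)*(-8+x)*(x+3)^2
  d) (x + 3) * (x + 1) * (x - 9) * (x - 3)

We need to factor -27 + 4*x^3 + x*(-36) + x^4 - 6*x^2.
The factored form is (x + 3) * (-3 + x) * (3 + x) * (x + 1).
a) (x + 3) * (-3 + x) * (3 + x) * (x + 1)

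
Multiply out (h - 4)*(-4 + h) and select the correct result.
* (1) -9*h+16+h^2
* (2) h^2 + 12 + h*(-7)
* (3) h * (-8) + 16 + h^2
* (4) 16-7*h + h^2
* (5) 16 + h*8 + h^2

Expanding (h - 4)*(-4 + h):
= h * (-8) + 16 + h^2
3) h * (-8) + 16 + h^2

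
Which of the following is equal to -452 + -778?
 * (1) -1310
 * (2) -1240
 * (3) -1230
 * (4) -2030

-452 + -778 = -1230
3) -1230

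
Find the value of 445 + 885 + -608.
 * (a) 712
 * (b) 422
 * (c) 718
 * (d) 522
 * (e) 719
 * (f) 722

First: 445 + 885 = 1330
Then: 1330 + -608 = 722
f) 722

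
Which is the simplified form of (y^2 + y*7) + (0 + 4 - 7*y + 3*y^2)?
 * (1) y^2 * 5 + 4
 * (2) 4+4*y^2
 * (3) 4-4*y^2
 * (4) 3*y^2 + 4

Adding the polynomials and combining like terms:
(y^2 + y*7) + (0 + 4 - 7*y + 3*y^2)
= 4+4*y^2
2) 4+4*y^2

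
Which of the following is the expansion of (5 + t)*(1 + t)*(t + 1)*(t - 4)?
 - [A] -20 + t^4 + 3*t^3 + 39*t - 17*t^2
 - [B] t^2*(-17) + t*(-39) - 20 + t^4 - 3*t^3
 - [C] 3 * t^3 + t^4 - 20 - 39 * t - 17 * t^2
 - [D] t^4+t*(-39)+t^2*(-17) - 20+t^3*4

Expanding (5 + t)*(1 + t)*(t + 1)*(t - 4):
= 3 * t^3 + t^4 - 20 - 39 * t - 17 * t^2
C) 3 * t^3 + t^4 - 20 - 39 * t - 17 * t^2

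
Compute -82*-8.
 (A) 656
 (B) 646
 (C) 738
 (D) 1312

-82 * -8 = 656
A) 656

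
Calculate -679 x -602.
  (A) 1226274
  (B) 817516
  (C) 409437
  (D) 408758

-679 * -602 = 408758
D) 408758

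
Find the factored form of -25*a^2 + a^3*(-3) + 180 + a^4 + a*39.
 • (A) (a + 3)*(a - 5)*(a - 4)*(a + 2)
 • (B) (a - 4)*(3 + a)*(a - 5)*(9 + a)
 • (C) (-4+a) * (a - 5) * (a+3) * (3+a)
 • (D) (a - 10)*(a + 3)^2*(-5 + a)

We need to factor -25*a^2 + a^3*(-3) + 180 + a^4 + a*39.
The factored form is (-4+a) * (a - 5) * (a+3) * (3+a).
C) (-4+a) * (a - 5) * (a+3) * (3+a)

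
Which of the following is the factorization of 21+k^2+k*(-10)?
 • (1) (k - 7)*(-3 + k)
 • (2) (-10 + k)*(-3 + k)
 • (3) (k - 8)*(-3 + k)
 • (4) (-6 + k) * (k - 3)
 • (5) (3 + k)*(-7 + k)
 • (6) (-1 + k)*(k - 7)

We need to factor 21+k^2+k*(-10).
The factored form is (k - 7)*(-3 + k).
1) (k - 7)*(-3 + k)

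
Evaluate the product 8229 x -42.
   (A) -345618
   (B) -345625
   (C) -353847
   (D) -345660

8229 * -42 = -345618
A) -345618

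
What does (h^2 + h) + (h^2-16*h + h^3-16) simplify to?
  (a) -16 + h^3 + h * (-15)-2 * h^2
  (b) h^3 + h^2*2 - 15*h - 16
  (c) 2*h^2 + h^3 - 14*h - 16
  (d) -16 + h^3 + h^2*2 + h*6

Adding the polynomials and combining like terms:
(h^2 + h) + (h^2 - 16*h + h^3 - 16)
= h^3 + h^2*2 - 15*h - 16
b) h^3 + h^2*2 - 15*h - 16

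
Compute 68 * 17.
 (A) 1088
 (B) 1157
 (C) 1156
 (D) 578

68 * 17 = 1156
C) 1156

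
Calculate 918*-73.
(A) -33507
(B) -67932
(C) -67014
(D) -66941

918 * -73 = -67014
C) -67014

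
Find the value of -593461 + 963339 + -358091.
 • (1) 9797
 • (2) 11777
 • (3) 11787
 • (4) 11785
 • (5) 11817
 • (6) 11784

First: -593461 + 963339 = 369878
Then: 369878 + -358091 = 11787
3) 11787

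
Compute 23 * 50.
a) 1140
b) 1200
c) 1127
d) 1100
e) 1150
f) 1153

23 * 50 = 1150
e) 1150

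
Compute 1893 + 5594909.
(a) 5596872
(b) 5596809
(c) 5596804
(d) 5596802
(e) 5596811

1893 + 5594909 = 5596802
d) 5596802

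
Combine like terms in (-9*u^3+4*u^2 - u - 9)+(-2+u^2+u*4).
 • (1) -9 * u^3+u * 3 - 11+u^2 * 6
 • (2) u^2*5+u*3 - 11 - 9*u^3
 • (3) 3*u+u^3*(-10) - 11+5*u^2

Adding the polynomials and combining like terms:
(-9*u^3 + 4*u^2 - u - 9) + (-2 + u^2 + u*4)
= u^2*5+u*3 - 11 - 9*u^3
2) u^2*5+u*3 - 11 - 9*u^3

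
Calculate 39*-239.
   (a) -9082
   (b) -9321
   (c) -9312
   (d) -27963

39 * -239 = -9321
b) -9321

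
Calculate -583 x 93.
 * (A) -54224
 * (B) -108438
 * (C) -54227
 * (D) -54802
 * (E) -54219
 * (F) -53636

-583 * 93 = -54219
E) -54219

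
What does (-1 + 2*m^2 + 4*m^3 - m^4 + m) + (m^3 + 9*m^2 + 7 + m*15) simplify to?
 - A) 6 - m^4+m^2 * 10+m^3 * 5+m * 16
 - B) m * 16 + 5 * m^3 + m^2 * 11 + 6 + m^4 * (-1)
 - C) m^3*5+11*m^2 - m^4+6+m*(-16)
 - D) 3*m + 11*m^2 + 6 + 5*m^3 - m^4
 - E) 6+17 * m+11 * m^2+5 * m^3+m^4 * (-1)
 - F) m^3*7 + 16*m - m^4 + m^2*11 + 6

Adding the polynomials and combining like terms:
(-1 + 2*m^2 + 4*m^3 - m^4 + m) + (m^3 + 9*m^2 + 7 + m*15)
= m * 16 + 5 * m^3 + m^2 * 11 + 6 + m^4 * (-1)
B) m * 16 + 5 * m^3 + m^2 * 11 + 6 + m^4 * (-1)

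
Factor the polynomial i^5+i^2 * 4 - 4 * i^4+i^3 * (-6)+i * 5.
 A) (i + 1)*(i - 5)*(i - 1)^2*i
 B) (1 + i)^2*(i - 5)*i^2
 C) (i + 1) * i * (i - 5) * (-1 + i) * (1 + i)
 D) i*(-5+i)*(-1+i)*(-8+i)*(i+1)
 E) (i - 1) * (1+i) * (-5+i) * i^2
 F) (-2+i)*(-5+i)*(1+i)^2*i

We need to factor i^5+i^2 * 4 - 4 * i^4+i^3 * (-6)+i * 5.
The factored form is (i + 1) * i * (i - 5) * (-1 + i) * (1 + i).
C) (i + 1) * i * (i - 5) * (-1 + i) * (1 + i)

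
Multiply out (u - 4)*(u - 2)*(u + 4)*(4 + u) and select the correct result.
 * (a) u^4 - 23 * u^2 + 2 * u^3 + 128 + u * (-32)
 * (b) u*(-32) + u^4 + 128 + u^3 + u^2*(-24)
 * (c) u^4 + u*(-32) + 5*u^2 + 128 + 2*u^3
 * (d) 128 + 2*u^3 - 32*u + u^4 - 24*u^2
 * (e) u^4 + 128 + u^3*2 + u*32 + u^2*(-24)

Expanding (u - 4)*(u - 2)*(u + 4)*(4 + u):
= 128 + 2*u^3 - 32*u + u^4 - 24*u^2
d) 128 + 2*u^3 - 32*u + u^4 - 24*u^2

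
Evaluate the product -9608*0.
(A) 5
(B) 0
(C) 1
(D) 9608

-9608 * 0 = 0
B) 0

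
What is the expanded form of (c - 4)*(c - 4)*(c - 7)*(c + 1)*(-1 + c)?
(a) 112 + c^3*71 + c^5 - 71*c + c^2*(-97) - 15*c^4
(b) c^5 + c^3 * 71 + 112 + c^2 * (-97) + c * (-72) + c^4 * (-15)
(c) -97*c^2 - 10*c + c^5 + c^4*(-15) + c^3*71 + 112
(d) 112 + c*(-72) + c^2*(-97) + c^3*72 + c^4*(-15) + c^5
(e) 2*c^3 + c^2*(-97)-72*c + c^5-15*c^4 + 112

Expanding (c - 4)*(c - 4)*(c - 7)*(c + 1)*(-1 + c):
= c^5 + c^3 * 71 + 112 + c^2 * (-97) + c * (-72) + c^4 * (-15)
b) c^5 + c^3 * 71 + 112 + c^2 * (-97) + c * (-72) + c^4 * (-15)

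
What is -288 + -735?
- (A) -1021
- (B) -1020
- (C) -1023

-288 + -735 = -1023
C) -1023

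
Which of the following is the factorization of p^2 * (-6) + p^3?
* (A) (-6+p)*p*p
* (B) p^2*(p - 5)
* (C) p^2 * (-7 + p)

We need to factor p^2 * (-6) + p^3.
The factored form is (-6+p)*p*p.
A) (-6+p)*p*p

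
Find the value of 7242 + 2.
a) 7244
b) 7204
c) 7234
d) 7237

7242 + 2 = 7244
a) 7244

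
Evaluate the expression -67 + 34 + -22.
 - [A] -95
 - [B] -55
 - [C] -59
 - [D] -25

First: -67 + 34 = -33
Then: -33 + -22 = -55
B) -55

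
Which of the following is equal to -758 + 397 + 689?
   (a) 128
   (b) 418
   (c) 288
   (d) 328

First: -758 + 397 = -361
Then: -361 + 689 = 328
d) 328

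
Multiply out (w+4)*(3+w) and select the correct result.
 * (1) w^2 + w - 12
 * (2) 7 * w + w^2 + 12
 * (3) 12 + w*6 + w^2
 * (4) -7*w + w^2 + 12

Expanding (w+4)*(3+w):
= 7 * w + w^2 + 12
2) 7 * w + w^2 + 12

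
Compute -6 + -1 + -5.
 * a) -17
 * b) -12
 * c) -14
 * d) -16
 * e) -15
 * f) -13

First: -6 + -1 = -7
Then: -7 + -5 = -12
b) -12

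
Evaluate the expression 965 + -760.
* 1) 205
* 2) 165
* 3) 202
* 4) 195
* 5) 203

965 + -760 = 205
1) 205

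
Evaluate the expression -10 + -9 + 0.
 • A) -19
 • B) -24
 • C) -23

First: -10 + -9 = -19
Then: -19 + 0 = -19
A) -19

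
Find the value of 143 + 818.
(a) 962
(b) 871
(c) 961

143 + 818 = 961
c) 961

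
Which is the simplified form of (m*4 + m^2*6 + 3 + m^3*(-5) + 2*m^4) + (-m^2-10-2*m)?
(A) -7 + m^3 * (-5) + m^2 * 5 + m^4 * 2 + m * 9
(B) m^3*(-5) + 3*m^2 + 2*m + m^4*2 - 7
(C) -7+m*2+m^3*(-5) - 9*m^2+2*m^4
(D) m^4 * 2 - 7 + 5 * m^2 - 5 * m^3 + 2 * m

Adding the polynomials and combining like terms:
(m*4 + m^2*6 + 3 + m^3*(-5) + 2*m^4) + (-m^2 - 10 - 2*m)
= m^4 * 2 - 7 + 5 * m^2 - 5 * m^3 + 2 * m
D) m^4 * 2 - 7 + 5 * m^2 - 5 * m^3 + 2 * m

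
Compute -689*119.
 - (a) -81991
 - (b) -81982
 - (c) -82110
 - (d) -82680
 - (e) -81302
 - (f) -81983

-689 * 119 = -81991
a) -81991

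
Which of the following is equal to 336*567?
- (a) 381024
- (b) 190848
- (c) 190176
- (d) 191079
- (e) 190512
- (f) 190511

336 * 567 = 190512
e) 190512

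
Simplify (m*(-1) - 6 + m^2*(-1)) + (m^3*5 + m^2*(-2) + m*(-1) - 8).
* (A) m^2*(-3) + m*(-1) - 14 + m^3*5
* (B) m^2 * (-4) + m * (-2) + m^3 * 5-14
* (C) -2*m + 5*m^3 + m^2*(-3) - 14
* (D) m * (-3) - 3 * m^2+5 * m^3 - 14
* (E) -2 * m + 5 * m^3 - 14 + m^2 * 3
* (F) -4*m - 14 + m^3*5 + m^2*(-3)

Adding the polynomials and combining like terms:
(m*(-1) - 6 + m^2*(-1)) + (m^3*5 + m^2*(-2) + m*(-1) - 8)
= -2*m + 5*m^3 + m^2*(-3) - 14
C) -2*m + 5*m^3 + m^2*(-3) - 14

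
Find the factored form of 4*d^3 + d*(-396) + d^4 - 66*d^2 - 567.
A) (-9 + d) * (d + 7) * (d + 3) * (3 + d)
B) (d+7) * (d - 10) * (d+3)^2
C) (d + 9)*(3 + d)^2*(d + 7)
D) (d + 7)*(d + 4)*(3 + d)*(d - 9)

We need to factor 4*d^3 + d*(-396) + d^4 - 66*d^2 - 567.
The factored form is (-9 + d) * (d + 7) * (d + 3) * (3 + d).
A) (-9 + d) * (d + 7) * (d + 3) * (3 + d)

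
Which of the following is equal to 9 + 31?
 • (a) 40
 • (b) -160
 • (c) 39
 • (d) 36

9 + 31 = 40
a) 40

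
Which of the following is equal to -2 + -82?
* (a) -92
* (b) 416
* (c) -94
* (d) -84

-2 + -82 = -84
d) -84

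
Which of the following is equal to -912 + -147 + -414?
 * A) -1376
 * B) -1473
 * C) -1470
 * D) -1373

First: -912 + -147 = -1059
Then: -1059 + -414 = -1473
B) -1473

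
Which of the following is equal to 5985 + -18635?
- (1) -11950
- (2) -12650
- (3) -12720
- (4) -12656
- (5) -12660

5985 + -18635 = -12650
2) -12650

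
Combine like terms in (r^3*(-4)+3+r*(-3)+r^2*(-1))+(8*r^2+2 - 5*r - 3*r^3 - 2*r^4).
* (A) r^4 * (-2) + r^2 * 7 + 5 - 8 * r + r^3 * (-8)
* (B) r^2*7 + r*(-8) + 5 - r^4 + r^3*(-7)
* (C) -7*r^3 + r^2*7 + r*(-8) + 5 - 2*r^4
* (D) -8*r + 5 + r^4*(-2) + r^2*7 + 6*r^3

Adding the polynomials and combining like terms:
(r^3*(-4) + 3 + r*(-3) + r^2*(-1)) + (8*r^2 + 2 - 5*r - 3*r^3 - 2*r^4)
= -7*r^3 + r^2*7 + r*(-8) + 5 - 2*r^4
C) -7*r^3 + r^2*7 + r*(-8) + 5 - 2*r^4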